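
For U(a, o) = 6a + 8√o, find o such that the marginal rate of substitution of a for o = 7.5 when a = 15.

MU_a = 6, MU_o = 8/(2√o).
MRS = 6 ÷ (8/(2√o)).
MRS depends only on o: 1.5·√o = 7.5 ⇒ √o = 7.5/1.5 = 5 ⇒ o = 25.

o = 25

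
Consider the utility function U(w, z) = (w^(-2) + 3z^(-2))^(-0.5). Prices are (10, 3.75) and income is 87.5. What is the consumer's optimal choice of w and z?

For CES with ρ = -2, MRS = (1/3)·(z/w)^3.
Tangency: set MRS = p_w/p_z = 10/3.75 = 8/3.
So (z/w)^3 = 8; taking the cube root, z/w = 2, i.e. z = 2·w.
Substitute into the budget 10·w + 3.75·z = 87.5: 17.5·w = 87.5, so w* = 5 and z* = 2·5 = 10.

w* = 5, z* = 10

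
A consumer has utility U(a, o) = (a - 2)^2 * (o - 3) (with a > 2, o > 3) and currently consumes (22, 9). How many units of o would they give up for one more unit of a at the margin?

MU_a = 2·(a−2)·(o−3), MU_o = (a−2)^2.
MRS = (2/1)·(o−3)/(a−2).
At (22, 9): MRS = 0.6.
The indifference curve has slope −0.6 at this bundle.

MRS = 0.6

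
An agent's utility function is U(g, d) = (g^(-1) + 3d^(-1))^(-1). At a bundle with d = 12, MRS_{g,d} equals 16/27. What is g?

g = 9

For CES with ρ = -1, MRS = (1/3)·(d/g)^2.
Setting (1/3)·(12/g)^2 = 16/27 gives (12/g)^2 = 16/9, so 12/g = 4/3 and g = 9.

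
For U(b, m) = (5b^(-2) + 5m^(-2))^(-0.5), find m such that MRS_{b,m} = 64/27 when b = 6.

m = 8

For CES with ρ = -2, MRS = (m/b)^3.
Setting (m/6)^3 = 64/27 gives m/6 = 4/3 and m = 8.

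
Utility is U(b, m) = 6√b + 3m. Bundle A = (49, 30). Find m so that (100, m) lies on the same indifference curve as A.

m = 24

U(49, 30) = 132.
Set U(100, m) = 132 and solve.
With b = 100: √100 = 10, so 3m = 132 − 6·10 = 72 and m = 24.
Check: U(100, 24) = 132.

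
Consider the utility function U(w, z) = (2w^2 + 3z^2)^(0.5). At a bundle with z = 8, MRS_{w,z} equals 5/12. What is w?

w = 5

For CES with ρ = 2, MRS = (2/3)·(z/w)^(-1).
Setting (2/3)·(8/w)^(-1) = 5/12 gives (8/w)^(-1) = 0.625, so 8/w = 1.6 and w = 5.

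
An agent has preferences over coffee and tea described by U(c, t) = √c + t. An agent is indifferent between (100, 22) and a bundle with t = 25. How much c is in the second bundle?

c = 49

U(100, 22) = 32.
Set U(c, 25) = 32 and solve.
With t = 25: √c = 32 − 25 = 7, so √c = 7 and c = 49.
Check: U(49, 25) = 32.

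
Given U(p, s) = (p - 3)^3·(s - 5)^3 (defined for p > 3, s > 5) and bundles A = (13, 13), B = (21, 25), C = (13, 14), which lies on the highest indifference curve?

Bundle B

Evaluate utility at each bundle:
U(A) = 512000.
U(B) = 46656000.
U(C) = 729000.
Highest utility is B, so B ≻ C ≻ A.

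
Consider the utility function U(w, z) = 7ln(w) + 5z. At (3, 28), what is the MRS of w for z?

MRS = 7/15

MU_w = 7/w, MU_z = 5.
MRS = 7/w ÷ 5.
At (3, 28): MRS = 7/15.
So at (3, 28) the consumer would give up 7/15 units of z for one more unit of w.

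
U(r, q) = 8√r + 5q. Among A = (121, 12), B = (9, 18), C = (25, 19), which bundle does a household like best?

Evaluate utility at each bundle:
U(A) = 148.000.
U(B) = 114.000.
U(C) = 135.000.
Highest utility is A, so A ≻ C ≻ B.

Bundle A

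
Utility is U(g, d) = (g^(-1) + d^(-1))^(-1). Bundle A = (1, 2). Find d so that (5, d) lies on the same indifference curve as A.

d = 10/13

U depends on (g, d) only through S = g^(-1) + d^(-1), so equal utility means equal S. At (1, 2): S = 1.5.
With g = 5: 5^(-1) = 0.2, so d^(-1) = 1.5 − 0.2 = 1.3.
Hence d = 1/1.3 = 10/13.
Check: U(5, 10/13) = 0.6667.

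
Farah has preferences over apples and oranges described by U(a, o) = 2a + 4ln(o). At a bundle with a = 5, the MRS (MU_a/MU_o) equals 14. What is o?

o = 28

MU_a = 2, MU_o = 4/o.
MRS = 2 ÷ (4/o).
MRS depends only on o: 0.5·o = 14 ⇒ o = 14/0.5 = 28.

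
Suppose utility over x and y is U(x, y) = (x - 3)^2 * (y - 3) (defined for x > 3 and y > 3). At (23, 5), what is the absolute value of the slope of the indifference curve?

MU_x = 2·(x−3)·(y−3), MU_y = (x−3)^2.
MRS = (2/1)·(y−3)/(x−3).
At (23, 5): MRS = 0.2.
So at (23, 5) the consumer would give up 0.2 units of y for one more unit of x.

MRS = 0.2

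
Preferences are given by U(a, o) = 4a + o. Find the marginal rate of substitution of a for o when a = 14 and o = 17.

MRS = 4

MU_a = 4, MU_o = 1, so MRS = 4/1 = 4 at every bundle.
At (14, 17): MRS = 4.
That is, one extra unit of a is worth 4 units of o at the margin.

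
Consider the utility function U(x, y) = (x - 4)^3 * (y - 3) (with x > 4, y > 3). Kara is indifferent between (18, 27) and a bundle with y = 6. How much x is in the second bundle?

x = 32

U(18, 27) = 65856.
Set U(x, 6) = 65856 and solve.
With y = 6: (6 − 3) = 3, so (x − 4)^3 = 65856/3 = 21952.
Taking the cube root (with x > 4): x − 4 = 28, so x = 32.
Check: U(32, 6) = 65856.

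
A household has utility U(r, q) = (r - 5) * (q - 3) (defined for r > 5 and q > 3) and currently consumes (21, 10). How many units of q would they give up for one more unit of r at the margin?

MRS = 7/16

MU_r = (q−3), MU_q = (r−5).
MRS = (q−3)/(r−5).
At (21, 10): MRS = 7/16.
That is, one extra unit of r is worth 7/16 units of q at the margin.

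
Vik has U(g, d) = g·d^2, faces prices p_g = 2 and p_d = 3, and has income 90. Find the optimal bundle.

MU_g = d^2 and MU_d = 2·g·d.
MRS = MU_g/MU_d = (1/2)·d/g.
Tangency: set MRS = p_g/p_d = 2/3.
So (1/2)·d/g = 2/3, i.e. d = (4/3)·g.
Substitute into the budget 2·g + 3·d = 90: 6·g = 90, so g* = 15.
Then d* = (4/3)·15 = 20.

g* = 15, d* = 20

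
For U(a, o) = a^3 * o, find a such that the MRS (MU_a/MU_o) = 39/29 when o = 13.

a = 29

MU_a = 3·a^2·o and MU_o = a^3.
MRS = MU_a/MU_o = (3/1)·o/a.
Substitute o = 13: MRS = 39/a. Setting 39/a = 39/29 gives a = 39/(39/29) = 29.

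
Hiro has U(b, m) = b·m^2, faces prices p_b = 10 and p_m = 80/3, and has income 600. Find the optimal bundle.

b* = 20, m* = 15

MU_b = m^2 and MU_m = 2·b·m.
MRS = MU_b/MU_m = (1/2)·m/b.
Tangency: set MRS = p_b/p_m = 10/(80/3) = 0.375.
So (1/2)·m/b = 0.375, i.e. m = 0.75·b.
Substitute into the budget 10·b + (80/3)·m = 600: 30·b = 600, so b* = 20.
Then m* = 0.75·20 = 15.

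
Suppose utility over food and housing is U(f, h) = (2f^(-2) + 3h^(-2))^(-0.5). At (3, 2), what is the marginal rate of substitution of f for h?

MRS = 16/81

For CES with ρ = -2, MRS = (2/3)·(h/f)^3.
At (3, 2): MRS = 16/81.
That is, one extra unit of f is worth 16/81 units of h at the margin.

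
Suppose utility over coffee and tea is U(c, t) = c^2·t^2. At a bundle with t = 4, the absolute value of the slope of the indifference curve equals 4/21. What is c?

c = 21

MU_c = 2·c·t^2 and MU_t = 2·c^2·t.
MRS = MU_c/MU_t = t/c.
Substitute t = 4: MRS = 4/c. Setting 4/c = 4/21 gives c = 4/(4/21) = 21.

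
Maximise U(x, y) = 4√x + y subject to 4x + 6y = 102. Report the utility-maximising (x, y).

MU_x = 4/(2√x), MU_y = 1.
MRS = 4/(2√x) ÷ 1.
Tangency: set MRS = p_x/p_y = 4/6 = 2/3.
MRS depends only on x: 2/√x = 2/3 ⇒ √x = 2/(2/3) = 3 ⇒ x* = 9.
From the budget, 6·y = 102 − 4·9 = 66, so y* = 11.

x* = 9, y* = 11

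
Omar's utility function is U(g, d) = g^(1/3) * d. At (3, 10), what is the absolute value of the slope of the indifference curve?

MRS = 10/9

MU_g = 1/3·g^(-2/3)·d and MU_d = g^(1/3).
MRS = MU_g/MU_d = (1/3)·d/g.
At (3, 10): MRS = 10/9.
That is, one extra unit of g is worth 10/9 units of d at the margin.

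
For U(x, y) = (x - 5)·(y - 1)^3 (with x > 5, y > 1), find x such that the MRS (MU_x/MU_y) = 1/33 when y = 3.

x = 27

MU_x = (y−1)^3, MU_y = 3·(x−5)·(y−1)^2.
MRS = (1/3)·(y−1)/(x−5).
Substitute y = 3: MRS = (2/3)/(x − 5). Setting this equal to 1/33 gives x − 5 = (2/3)/(1/33) = 22, so x = 27.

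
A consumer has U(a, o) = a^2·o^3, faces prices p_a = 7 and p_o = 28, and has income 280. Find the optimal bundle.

MU_a = 2·a·o^3 and MU_o = 3·a^2·o^2.
MRS = MU_a/MU_o = (2/3)·o/a.
Tangency: set MRS = p_a/p_o = 7/28 = 0.25.
So (2/3)·o/a = 0.25, i.e. o = 0.375·a.
Substitute into the budget 7·a + 28·o = 280: 17.5·a = 280, so a* = 16.
Then o* = 0.375·16 = 6.

a* = 16, o* = 6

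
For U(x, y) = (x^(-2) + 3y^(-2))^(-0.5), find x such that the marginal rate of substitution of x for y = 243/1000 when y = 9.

For CES with ρ = -2, MRS = (1/3)·(y/x)^3.
Setting (1/3)·(9/x)^3 = 243/1000 gives (9/x)^3 = 729/1000, so 9/x = 0.9 and x = 10.

x = 10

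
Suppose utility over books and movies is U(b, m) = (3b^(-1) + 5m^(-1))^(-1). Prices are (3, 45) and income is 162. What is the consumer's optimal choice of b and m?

b* = 9, m* = 3

For CES with ρ = -1, MRS = (3/5)·(m/b)^2.
Tangency: set MRS = p_b/p_m = 3/45 = 1/15.
So (m/b)^2 = 1/9; taking the square root, m/b = 1/3, i.e. m = (1/3)·b.
Substitute into the budget 3·b + 45·m = 162: 18·b = 162, so b* = 9 and m* = (1/3)·9 = 3.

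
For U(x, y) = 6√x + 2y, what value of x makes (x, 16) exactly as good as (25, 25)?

U(25, 25) = 80.
Set U(x, 16) = 80 and solve.
With y = 16: 6√x = 80 − 2·16 = 48, so √x = 8 and x = 64.
Check: U(64, 16) = 80.

x = 64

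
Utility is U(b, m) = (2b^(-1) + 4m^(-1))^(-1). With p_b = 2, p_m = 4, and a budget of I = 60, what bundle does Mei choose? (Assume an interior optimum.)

b* = 10, m* = 10

For CES with ρ = -1, MRS = (2/4)·(m/b)^2.
Tangency: set MRS = p_b/p_m = 2/4 = 0.5.
So (m/b)^2 = 1; taking the square root, m/b = 1, i.e. m = b.
Substitute into the budget 2·b + 4·m = 60: 6·b = 60, so b* = 10 and m* = 10.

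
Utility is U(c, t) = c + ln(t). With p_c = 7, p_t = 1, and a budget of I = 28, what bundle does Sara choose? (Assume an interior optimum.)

MU_c = 1, MU_t = 1/t.
MRS = 1 ÷ (1/t).
Tangency: set MRS = p_c/p_t = 7/1 = 7.
MRS depends only on t: t = 7 ⇒ t* = 7.
From the budget, 7·c = 28 − 1·7 = 21, so c* = 3.

c* = 3, t* = 7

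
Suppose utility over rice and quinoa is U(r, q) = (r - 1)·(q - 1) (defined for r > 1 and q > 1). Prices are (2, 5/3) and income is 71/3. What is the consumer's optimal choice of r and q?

r* = 6, q* = 7

MU_r = (q−1), MU_q = (r−1).
MRS = (q−1)/(r−1).
Tangency: set MRS = p_r/p_q = 2/(5/3) = 1.2.
So (q − 1)/(r − 1) = 1.2, i.e. (q − 1) = 1.2·(r − 1).
Rewrite the budget in excess-of-subsistence terms: 2·(r − 1) + (5/3)·(q − 1) = 71/3 − 2·1 − (5/3)·1 = 20.
Substituting, 4·(r − 1) = 20, so r − 1 = 5 and r* = 6.
Then q − 1 = 1.2·5 = 6, so q* = 7.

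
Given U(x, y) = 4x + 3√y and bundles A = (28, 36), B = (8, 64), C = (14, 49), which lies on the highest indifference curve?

Bundle A

Evaluate utility at each bundle:
U(A) = 130.000.
U(B) = 56.000.
U(C) = 77.000.
Highest utility is A, so A ≻ C ≻ B.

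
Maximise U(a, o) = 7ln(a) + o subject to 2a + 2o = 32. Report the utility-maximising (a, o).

a* = 7, o* = 9

MU_a = 7/a, MU_o = 1.
MRS = 7/a ÷ 1.
Tangency: set MRS = p_a/p_o = 2/2 = 1.
MRS depends only on a: 7/a = 1 ⇒ a* = 7/1 = 7.
From the budget, 2·o = 32 − 2·7 = 18, so o* = 9.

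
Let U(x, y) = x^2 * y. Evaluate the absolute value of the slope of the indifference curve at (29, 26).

MRS = 52/29

MU_x = 2·x·y and MU_y = x^2.
MRS = MU_x/MU_y = (2/1)·y/x.
At (29, 26): MRS = 52/29.
The indifference curve has slope −52/29 at this bundle.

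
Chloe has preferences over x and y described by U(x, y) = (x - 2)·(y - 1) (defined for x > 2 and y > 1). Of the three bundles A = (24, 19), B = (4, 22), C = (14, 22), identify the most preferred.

Evaluate utility at each bundle:
U(A) = 396.
U(B) = 42.
U(C) = 252.
Highest utility is A, so A ≻ C ≻ B.

Bundle A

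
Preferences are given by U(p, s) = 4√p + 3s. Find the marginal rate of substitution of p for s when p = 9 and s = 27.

MRS = 2/9

MU_p = 4/(2√p), MU_s = 3.
MRS = 4/(2√p) ÷ 3.
At (9, 27): MRS = 2/9.
So at (9, 27) the consumer would give up 2/9 units of s for one more unit of p.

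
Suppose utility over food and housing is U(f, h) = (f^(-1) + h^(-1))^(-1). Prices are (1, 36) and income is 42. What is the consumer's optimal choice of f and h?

For CES with ρ = -1, MRS = (h/f)^2.
Tangency: set MRS = p_f/p_h = 1/36.
So (h/f)^2 = 1/36; taking the square root, h/f = 1/6, i.e. h = (1/6)·f.
Substitute into the budget 1·f + 36·h = 42: 7·f = 42, so f* = 6 and h* = (1/6)·6 = 1.

f* = 6, h* = 1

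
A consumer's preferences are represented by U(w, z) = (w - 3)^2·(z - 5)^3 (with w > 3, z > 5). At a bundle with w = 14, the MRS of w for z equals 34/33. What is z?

MU_w = 2·(w−3)·(z−5)^3, MU_z = 3·(w−3)^2·(z−5)^2.
MRS = (2/3)·(z−5)/(w−3).
Substitute w = 14: MRS = (z − 5)/16.5. Setting this equal to 34/33 gives z − 5 = (34/33)·16.5 = 17, so z = 22.

z = 22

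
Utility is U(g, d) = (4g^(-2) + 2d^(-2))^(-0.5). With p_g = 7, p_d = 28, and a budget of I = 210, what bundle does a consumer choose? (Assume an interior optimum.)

g* = 10, d* = 5

For CES with ρ = -2, MRS = (4/2)·(d/g)^3.
Tangency: set MRS = p_g/p_d = 7/28 = 0.25.
So (d/g)^3 = 0.125; taking the cube root, d/g = 0.5, i.e. d = 0.5·g.
Substitute into the budget 7·g + 28·d = 210: 21·g = 210, so g* = 10 and d* = 0.5·10 = 5.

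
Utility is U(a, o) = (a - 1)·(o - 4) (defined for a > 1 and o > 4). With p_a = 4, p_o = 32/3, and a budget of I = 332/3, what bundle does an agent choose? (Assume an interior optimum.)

MU_a = (o−4), MU_o = (a−1).
MRS = (o−4)/(a−1).
Tangency: set MRS = p_a/p_o = 4/(32/3) = 0.375.
So (o − 4)/(a − 1) = 0.375, i.e. (o − 4) = 0.375·(a − 1).
Rewrite the budget in excess-of-subsistence terms: 4·(a − 1) + (32/3)·(o − 4) = 332/3 − 4·1 − (32/3)·4 = 64.
Substituting, 8·(a − 1) = 64, so a − 1 = 8 and a* = 9.
Then o − 4 = 0.375·8 = 3, so o* = 7.

a* = 9, o* = 7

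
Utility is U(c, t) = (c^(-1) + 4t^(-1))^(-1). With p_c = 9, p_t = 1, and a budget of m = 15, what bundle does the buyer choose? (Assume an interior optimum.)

For CES with ρ = -1, MRS = (1/4)·(t/c)^2.
Tangency: set MRS = p_c/p_t = 9/1 = 9.
So (t/c)^2 = 36; taking the square root, t/c = 6, i.e. t = 6·c.
Substitute into the budget 9·c + 1·t = 15: 15·c = 15, so c* = 1 and t* = 6·1 = 6.

c* = 1, t* = 6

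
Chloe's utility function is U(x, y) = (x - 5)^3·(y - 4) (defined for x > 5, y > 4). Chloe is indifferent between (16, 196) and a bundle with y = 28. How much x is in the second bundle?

U(16, 196) = 255552.
Set U(x, 28) = 255552 and solve.
With y = 28: (28 − 4) = 24, so (x − 5)^3 = 255552/24 = 10648.
Taking the cube root (with x > 5): x − 5 = 22, so x = 27.
Check: U(27, 28) = 255552.

x = 27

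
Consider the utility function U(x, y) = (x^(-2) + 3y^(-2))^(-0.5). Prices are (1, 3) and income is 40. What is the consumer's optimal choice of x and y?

x* = 10, y* = 10

For CES with ρ = -2, MRS = (1/3)·(y/x)^3.
Tangency: set MRS = p_x/p_y = 1/3.
So (y/x)^3 = 1; taking the cube root, y/x = 1, i.e. y = x.
Substitute into the budget 1·x + 3·y = 40: 4·x = 40, so x* = 10 and y* = 10.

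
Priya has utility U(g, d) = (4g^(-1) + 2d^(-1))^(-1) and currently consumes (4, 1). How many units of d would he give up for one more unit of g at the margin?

MRS = 0.125

For CES with ρ = -1, MRS = (4/2)·(d/g)^2.
At (4, 1): MRS = 0.125.
The indifference curve has slope −0.125 at this bundle.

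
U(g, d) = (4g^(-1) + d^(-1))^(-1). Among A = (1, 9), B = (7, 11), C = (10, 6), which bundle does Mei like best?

Evaluate utility at each bundle:
U(A) = 0.243.
U(B) = 1.510.
U(C) = 1.765.
Highest utility is C, so C ≻ B ≻ A.

Bundle C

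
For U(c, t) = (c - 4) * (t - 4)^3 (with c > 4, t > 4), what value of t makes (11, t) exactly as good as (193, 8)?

U(193, 8) = 12096.
Set U(11, t) = 12096 and solve.
With c = 11: (11 − 4) = 7, so (t − 4)^3 = 12096/7 = 1728.
Taking the cube root (with t > 4): t − 4 = 12, so t = 16.
Check: U(11, 16) = 12096.

t = 16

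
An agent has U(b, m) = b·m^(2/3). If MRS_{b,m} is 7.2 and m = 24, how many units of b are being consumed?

b = 5

MU_b = m^(2/3) and MU_m = 2/3·b·m^(-1/3).
MRS = MU_b/MU_m = (1.5)·m/b.
Substitute m = 24: MRS = 36/b. Setting 36/b = 7.2 gives b = 36/7.2 = 5.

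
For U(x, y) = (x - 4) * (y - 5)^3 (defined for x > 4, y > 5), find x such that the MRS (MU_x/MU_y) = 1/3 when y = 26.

x = 25

MU_x = (y−5)^3, MU_y = 3·(x−4)·(y−5)^2.
MRS = (1/3)·(y−5)/(x−4).
Substitute y = 26: MRS = 7/(x − 4). Setting this equal to 1/3 gives x − 4 = 7/(1/3) = 21, so x = 25.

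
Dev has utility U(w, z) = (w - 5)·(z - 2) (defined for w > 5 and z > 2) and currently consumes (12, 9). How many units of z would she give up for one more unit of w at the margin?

MU_w = (z−2), MU_z = (w−5).
MRS = (z−2)/(w−5).
At (12, 9): MRS = 1.
That is, one extra unit of w is worth 1 units of z at the margin.

MRS = 1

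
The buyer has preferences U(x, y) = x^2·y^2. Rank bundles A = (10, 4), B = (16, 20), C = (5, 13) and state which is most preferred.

Evaluate utility at each bundle:
U(A) = 1600.
U(B) = 102400.
U(C) = 4225.
Highest utility is B, so B ≻ C ≻ A.

Bundle B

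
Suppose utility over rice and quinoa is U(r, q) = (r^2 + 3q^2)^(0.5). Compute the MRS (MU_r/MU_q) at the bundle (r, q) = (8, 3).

MRS = 8/9

For CES with ρ = 2, MRS = (1/3)·(q/r)^(-1).
At (8, 3): MRS = 8/9.
The indifference curve has slope −8/9 at this bundle.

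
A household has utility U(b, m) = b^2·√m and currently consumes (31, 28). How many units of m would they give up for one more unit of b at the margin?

MRS = 112/31

MU_b = 2·b·√m and MU_m = 0.5·b^2·m^(-0.5).
MRS = MU_b/MU_m = (4)·m/b.
At (31, 28): MRS = 112/31.
That is, one extra unit of b is worth 112/31 units of m at the margin.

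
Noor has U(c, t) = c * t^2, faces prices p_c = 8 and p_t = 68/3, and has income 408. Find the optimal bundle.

c* = 17, t* = 12

MU_c = t^2 and MU_t = 2·c·t.
MRS = MU_c/MU_t = (1/2)·t/c.
Tangency: set MRS = p_c/p_t = 8/(68/3) = 6/17.
So (1/2)·t/c = 6/17, i.e. t = (12/17)·c.
Substitute into the budget 8·c + (68/3)·t = 408: 24·c = 408, so c* = 17.
Then t* = (12/17)·17 = 12.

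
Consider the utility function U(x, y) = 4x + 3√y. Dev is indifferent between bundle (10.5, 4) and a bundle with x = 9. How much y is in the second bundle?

U(10.5, 4) = 48.
Set U(9, y) = 48 and solve.
With x = 9: 3√y = 48 − 4·9 = 12, so √y = 4 and y = 16.
Check: U(9, 16) = 48.

y = 16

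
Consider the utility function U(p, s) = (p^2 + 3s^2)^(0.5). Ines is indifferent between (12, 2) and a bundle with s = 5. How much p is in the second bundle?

p = 9

U depends on (p, s) only through S = p^2 + 3s^2, so equal utility means equal S. At (12, 2): S = 156.
With s = 5: 3·5^2 = 75, so p^2 = 156 − 75 = 81.
Hence p = √81 = 9.
Check: U(9, 5) = 12.49.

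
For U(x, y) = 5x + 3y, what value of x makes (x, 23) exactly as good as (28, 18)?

x = 25

U(28, 18) = 194.
Set U(x, 23) = 194 and solve.
5x + 3·23 = 194 ⇒ 5x = 125 ⇒ x = 25.
Check: U(25, 23) = 194.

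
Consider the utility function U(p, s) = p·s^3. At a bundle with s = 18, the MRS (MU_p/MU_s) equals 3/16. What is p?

MU_p = s^3 and MU_s = 3·p·s^2.
MRS = MU_p/MU_s = (1/3)·s/p.
Substitute s = 18: MRS = 6/p. Setting 6/p = 3/16 gives p = 6/(3/16) = 32.

p = 32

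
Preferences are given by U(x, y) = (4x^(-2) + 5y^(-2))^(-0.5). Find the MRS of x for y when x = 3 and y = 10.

For CES with ρ = -2, MRS = (4/5)·(y/x)^3.
At (3, 10): MRS = 800/27.
So at (3, 10) the consumer would give up 800/27 units of y for one more unit of x.

MRS = 800/27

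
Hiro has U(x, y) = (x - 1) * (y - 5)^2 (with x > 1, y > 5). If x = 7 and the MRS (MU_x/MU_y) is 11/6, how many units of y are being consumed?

y = 27

MU_x = (y−5)^2, MU_y = 2·(x−1)·(y−5).
MRS = (1/2)·(y−5)/(x−1).
Substitute x = 7: MRS = (y − 5)/12. Setting this equal to 11/6 gives y − 5 = (11/6)·12 = 22, so y = 27.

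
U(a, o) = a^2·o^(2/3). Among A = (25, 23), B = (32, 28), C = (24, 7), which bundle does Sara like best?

Evaluate utility at each bundle:
U(A) = 5054.737.
U(B) = 9442.174.
U(C) = 2107.760.
Highest utility is B, so B ≻ A ≻ C.

Bundle B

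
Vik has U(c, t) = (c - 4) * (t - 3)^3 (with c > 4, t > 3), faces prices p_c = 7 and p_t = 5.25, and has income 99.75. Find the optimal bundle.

MU_c = (t−3)^3, MU_t = 3·(c−4)·(t−3)^2.
MRS = (1/3)·(t−3)/(c−4).
Tangency: set MRS = p_c/p_t = 7/5.25 = 4/3.
So (1/3)·(t − 3)/(c − 4) = 4/3, i.e. (t − 3) = 4·(c − 4).
Rewrite the budget in excess-of-subsistence terms: 7·(c − 4) + 5.25·(t − 3) = 99.75 − 7·4 − 5.25·3 = 56.
Substituting, 28·(c − 4) = 56, so c − 4 = 2 and c* = 6.
Then t − 3 = 4·2 = 8, so t* = 11.

c* = 6, t* = 11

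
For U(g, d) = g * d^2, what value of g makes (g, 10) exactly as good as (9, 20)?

g = 36

U(9, 20) = 3600.
Set U(g, 10) = 3600 and solve.
With d = 10: 10^2 = 100, so g = 3600/100 = 36.
Check: U(36, 10) = 3600.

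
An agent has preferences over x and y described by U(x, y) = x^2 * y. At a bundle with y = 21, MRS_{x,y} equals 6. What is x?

x = 7

MU_x = 2·x·y and MU_y = x^2.
MRS = MU_x/MU_y = (2/1)·y/x.
Substitute y = 21: MRS = 42/x. Setting 42/x = 6 gives x = 42/6 = 7.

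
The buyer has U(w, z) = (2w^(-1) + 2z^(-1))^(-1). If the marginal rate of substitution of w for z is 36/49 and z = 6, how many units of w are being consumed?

w = 7

For CES with ρ = -1, MRS = (z/w)^2.
Setting (6/w)^2 = 36/49 gives 6/w = 6/7 and w = 7.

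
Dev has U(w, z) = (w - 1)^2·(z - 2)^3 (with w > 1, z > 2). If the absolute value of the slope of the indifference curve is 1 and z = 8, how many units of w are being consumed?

w = 5

MU_w = 2·(w−1)·(z−2)^3, MU_z = 3·(w−1)^2·(z−2)^2.
MRS = (2/3)·(z−2)/(w−1).
Substitute z = 8: MRS = 4/(w − 1). Setting this equal to 1 gives w − 1 = 4/1 = 4, so w = 5.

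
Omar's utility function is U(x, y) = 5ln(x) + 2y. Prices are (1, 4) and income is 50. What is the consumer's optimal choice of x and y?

x* = 10, y* = 10

MU_x = 5/x, MU_y = 2.
MRS = 5/x ÷ 2.
Tangency: set MRS = p_x/p_y = 1/4 = 0.25.
MRS depends only on x: 2.5/x = 0.25 ⇒ x* = 2.5/0.25 = 10.
From the budget, 4·y = 50 − 1·10 = 40, so y* = 10.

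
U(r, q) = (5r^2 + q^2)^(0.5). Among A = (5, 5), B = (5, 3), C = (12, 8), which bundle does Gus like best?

Bundle C

Evaluate utility at each bundle:
U(A) = 12.247.
U(B) = 11.576.
U(C) = 28.000.
Highest utility is C, so C ≻ A ≻ B.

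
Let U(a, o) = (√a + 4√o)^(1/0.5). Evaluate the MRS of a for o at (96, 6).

MRS = 1/16

For CES with ρ = 0.5, MRS = (1/4)·√(o/a).
At (96, 6): MRS = 1/16.
So at (96, 6) the consumer would give up 1/16 units of o for one more unit of a.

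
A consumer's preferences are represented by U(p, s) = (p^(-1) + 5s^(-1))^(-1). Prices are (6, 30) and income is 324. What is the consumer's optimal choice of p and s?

p* = 9, s* = 9

For CES with ρ = -1, MRS = (1/5)·(s/p)^2.
Tangency: set MRS = p_p/p_s = 6/30 = 0.2.
So (s/p)^2 = 1; taking the square root, s/p = 1, i.e. s = p.
Substitute into the budget 6·p + 30·s = 324: 36·p = 324, so p* = 9 and s* = 9.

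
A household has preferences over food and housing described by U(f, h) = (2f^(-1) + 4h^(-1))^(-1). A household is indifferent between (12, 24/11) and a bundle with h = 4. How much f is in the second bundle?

U depends on (f, h) only through S = 2f^(-1) + 4h^(-1), so equal utility means equal S. At (12, 24/11): S = 2.
With h = 4: 4·4^(-1) = 1, so 2f^(-1) = 2 − 1 = 1, i.e. f^(-1) = 0.5.
Hence f = 1/0.5 = 2.
Check: U(2, 4) = 0.5.

f = 2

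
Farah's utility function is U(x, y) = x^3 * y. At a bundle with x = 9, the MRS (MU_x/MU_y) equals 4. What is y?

y = 12

MU_x = 3·x^2·y and MU_y = x^3.
MRS = MU_x/MU_y = (3/1)·y/x.
Substitute x = 9: MRS = y/3. Setting y/3 = 4 gives y = 4·3 = 12.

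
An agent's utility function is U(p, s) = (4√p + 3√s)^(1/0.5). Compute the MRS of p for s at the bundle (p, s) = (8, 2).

For CES with ρ = 0.5, MRS = (4/3)·√(s/p).
At (8, 2): MRS = 2/3.
So at (8, 2) the consumer would give up 2/3 units of s for one more unit of p.

MRS = 2/3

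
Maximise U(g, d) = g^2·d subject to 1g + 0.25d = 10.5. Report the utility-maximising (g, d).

MU_g = 2·g·d and MU_d = g^2.
MRS = MU_g/MU_d = (2/1)·d/g.
Tangency: set MRS = p_g/p_d = 1/0.25 = 4.
So (2/1)·d/g = 4, i.e. d = 2·g.
Substitute into the budget 1·g + 0.25·d = 10.5: 1.5·g = 10.5, so g* = 7.
Then d* = 2·7 = 14.

g* = 7, d* = 14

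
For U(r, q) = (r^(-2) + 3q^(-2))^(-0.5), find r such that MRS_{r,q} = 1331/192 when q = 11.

r = 4

For CES with ρ = -2, MRS = (1/3)·(q/r)^3.
Setting (1/3)·(11/r)^3 = 1331/192 gives (11/r)^3 = 1331/64, so 11/r = 2.75 and r = 4.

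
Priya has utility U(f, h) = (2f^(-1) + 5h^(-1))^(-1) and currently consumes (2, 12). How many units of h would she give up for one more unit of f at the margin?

For CES with ρ = -1, MRS = (2/5)·(h/f)^2.
At (2, 12): MRS = 14.4.
That is, one extra unit of f is worth 14.4 units of h at the margin.

MRS = 14.4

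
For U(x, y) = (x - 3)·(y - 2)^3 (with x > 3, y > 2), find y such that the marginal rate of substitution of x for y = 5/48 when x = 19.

MU_x = (y−2)^3, MU_y = 3·(x−3)·(y−2)^2.
MRS = (1/3)·(y−2)/(x−3).
Substitute x = 19: MRS = (y − 2)/48. Setting this equal to 5/48 gives y − 2 = (5/48)·48 = 5, so y = 7.

y = 7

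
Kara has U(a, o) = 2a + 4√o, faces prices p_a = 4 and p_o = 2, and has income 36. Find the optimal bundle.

MU_a = 2, MU_o = 4/(2√o).
MRS = 2 ÷ (4/(2√o)).
Tangency: set MRS = p_a/p_o = 4/2 = 2.
MRS depends only on o: √o = 2 ⇒ √o = 2 ⇒ o* = 4.
From the budget, 4·a = 36 − 2·4 = 28, so a* = 7.

a* = 7, o* = 4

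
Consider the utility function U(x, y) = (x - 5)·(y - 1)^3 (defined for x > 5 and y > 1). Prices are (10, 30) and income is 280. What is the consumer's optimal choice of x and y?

MU_x = (y−1)^3, MU_y = 3·(x−5)·(y−1)^2.
MRS = (1/3)·(y−1)/(x−5).
Tangency: set MRS = p_x/p_y = 10/30 = 1/3.
So (1/3)·(y − 1)/(x − 5) = 1/3, i.e. (y − 1) = (x − 5).
Rewrite the budget in excess-of-subsistence terms: 10·(x − 5) + 30·(y − 1) = 280 − 10·5 − 30·1 = 200.
Substituting, 40·(x − 5) = 200, so x − 5 = 5 and x* = 10.
Then y − 1 = 5, so y* = 6.

x* = 10, y* = 6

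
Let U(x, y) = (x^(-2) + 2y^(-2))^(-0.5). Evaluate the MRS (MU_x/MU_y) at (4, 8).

MRS = 4

For CES with ρ = -2, MRS = (1/2)·(y/x)^3.
At (4, 8): MRS = 4.
So at (4, 8) the consumer would give up 4 units of y for one more unit of x.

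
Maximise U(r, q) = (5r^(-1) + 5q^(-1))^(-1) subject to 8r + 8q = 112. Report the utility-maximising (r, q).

r* = 7, q* = 7

For CES with ρ = -1, MRS = (q/r)^2.
Tangency: set MRS = p_r/p_q = 8/8 = 1.
So (q/r)^2 = 1; taking the square root, q/r = 1, i.e. q = r.
Substitute into the budget 8·r + 8·q = 112: 16·r = 112, so r* = 7 and q* = 7.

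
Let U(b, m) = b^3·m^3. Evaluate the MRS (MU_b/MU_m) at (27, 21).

MU_b = 3·b^2·m^3 and MU_m = 3·b^3·m^2.
MRS = MU_b/MU_m = m/b.
At (27, 21): MRS = 7/9.
So at (27, 21) the consumer would give up 7/9 units of m for one more unit of b.

MRS = 7/9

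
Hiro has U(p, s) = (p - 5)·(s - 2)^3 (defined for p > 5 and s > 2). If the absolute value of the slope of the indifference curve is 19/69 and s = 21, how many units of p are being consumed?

MU_p = (s−2)^3, MU_s = 3·(p−5)·(s−2)^2.
MRS = (1/3)·(s−2)/(p−5).
Substitute s = 21: MRS = (19/3)/(p − 5). Setting this equal to 19/69 gives p − 5 = (19/3)/(19/69) = 23, so p = 28.

p = 28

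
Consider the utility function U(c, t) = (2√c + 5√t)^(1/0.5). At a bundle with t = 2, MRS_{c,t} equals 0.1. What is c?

c = 32

For CES with ρ = 0.5, MRS = (2/5)·√(t/c).
Setting (2/5)·√(2/c) = 0.1 gives √(2/c) = 0.25, so 2/c = 1/16 and c = 32.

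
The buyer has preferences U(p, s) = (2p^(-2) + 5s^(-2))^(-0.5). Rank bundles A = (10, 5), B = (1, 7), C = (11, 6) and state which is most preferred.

Bundle C

Evaluate utility at each bundle:
U(A) = 2.132.
U(B) = 0.690.
U(C) = 2.537.
Highest utility is C, so C ≻ A ≻ B.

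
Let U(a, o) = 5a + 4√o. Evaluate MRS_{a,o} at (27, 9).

MU_a = 5, MU_o = 4/(2√o).
MRS = 5 ÷ (4/(2√o)).
At (27, 9): MRS = 7.5.
The indifference curve has slope −7.5 at this bundle.

MRS = 7.5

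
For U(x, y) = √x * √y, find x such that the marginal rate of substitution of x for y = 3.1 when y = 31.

x = 10

MU_x = 0.5·x^(-0.5)·√y and MU_y = 0.5·√x·y^(-0.5).
MRS = MU_x/MU_y = y/x.
Substitute y = 31: MRS = 31/x. Setting 31/x = 3.1 gives x = 31/3.1 = 10.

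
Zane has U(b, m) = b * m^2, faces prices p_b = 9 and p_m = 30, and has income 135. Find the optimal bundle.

b* = 5, m* = 3

MU_b = m^2 and MU_m = 2·b·m.
MRS = MU_b/MU_m = (1/2)·m/b.
Tangency: set MRS = p_b/p_m = 9/30 = 0.3.
So (1/2)·m/b = 0.3, i.e. m = 0.6·b.
Substitute into the budget 9·b + 30·m = 135: 27·b = 135, so b* = 5.
Then m* = 0.6·5 = 3.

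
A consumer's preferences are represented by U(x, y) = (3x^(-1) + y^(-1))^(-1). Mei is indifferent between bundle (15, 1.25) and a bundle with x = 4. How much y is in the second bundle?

U depends on (x, y) only through S = 3x^(-1) + y^(-1), so equal utility means equal S. At (15, 1.25): S = 1.
With x = 4: 3·4^(-1) = 0.75, so y^(-1) = 1 − 0.75 = 0.25.
Hence y = 1/0.25 = 4.
Check: U(4, 4) = 1.

y = 4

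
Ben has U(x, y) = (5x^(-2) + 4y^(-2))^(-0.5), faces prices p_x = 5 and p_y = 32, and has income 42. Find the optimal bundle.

For CES with ρ = -2, MRS = (5/4)·(y/x)^3.
Tangency: set MRS = p_x/p_y = 5/32.
So (y/x)^3 = 0.125; taking the cube root, y/x = 0.5, i.e. y = 0.5·x.
Substitute into the budget 5·x + 32·y = 42: 21·x = 42, so x* = 2 and y* = 0.5·2 = 1.

x* = 2, y* = 1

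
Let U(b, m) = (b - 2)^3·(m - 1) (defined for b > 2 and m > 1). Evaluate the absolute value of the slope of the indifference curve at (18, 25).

MU_b = 3·(b−2)^2·(m−1), MU_m = (b−2)^3.
MRS = (3/1)·(m−1)/(b−2).
At (18, 25): MRS = 4.5.
The indifference curve has slope −4.5 at this bundle.

MRS = 4.5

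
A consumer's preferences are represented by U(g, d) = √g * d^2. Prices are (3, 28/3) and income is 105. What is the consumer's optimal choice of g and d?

g* = 7, d* = 9

MU_g = 0.5·g^(-0.5)·d^2 and MU_d = 2·√g·d.
MRS = MU_g/MU_d = (0.25)·d/g.
Tangency: set MRS = p_g/p_d = 3/(28/3) = 9/28.
So (0.25)·d/g = 9/28, i.e. d = (9/7)·g.
Substitute into the budget 3·g + (28/3)·d = 105: 15·g = 105, so g* = 7.
Then d* = (9/7)·7 = 9.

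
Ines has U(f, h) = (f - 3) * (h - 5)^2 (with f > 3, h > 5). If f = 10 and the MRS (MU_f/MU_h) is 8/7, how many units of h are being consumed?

MU_f = (h−5)^2, MU_h = 2·(f−3)·(h−5).
MRS = (1/2)·(h−5)/(f−3).
Substitute f = 10: MRS = (h − 5)/14. Setting this equal to 8/7 gives h − 5 = (8/7)·14 = 16, so h = 21.

h = 21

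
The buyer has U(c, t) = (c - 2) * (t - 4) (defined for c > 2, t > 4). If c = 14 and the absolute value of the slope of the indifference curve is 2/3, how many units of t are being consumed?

t = 12

MU_c = (t−4), MU_t = (c−2).
MRS = (t−4)/(c−2).
Substitute c = 14: MRS = (t − 4)/12. Setting this equal to 2/3 gives t − 4 = (2/3)·12 = 8, so t = 12.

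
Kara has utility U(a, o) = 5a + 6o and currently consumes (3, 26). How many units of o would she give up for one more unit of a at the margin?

MRS = 5/6

MU_a = 5, MU_o = 6, so MRS = 5/6 at every bundle.
At (3, 26): MRS = 5/6.
That is, one extra unit of a is worth 5/6 units of o at the margin.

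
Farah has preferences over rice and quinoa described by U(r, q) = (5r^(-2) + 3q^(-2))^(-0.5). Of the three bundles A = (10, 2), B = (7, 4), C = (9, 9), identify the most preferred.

Bundle C

Evaluate utility at each bundle:
U(A) = 1.118.
U(B) = 1.858.
U(C) = 3.182.
Highest utility is C, so C ≻ B ≻ A.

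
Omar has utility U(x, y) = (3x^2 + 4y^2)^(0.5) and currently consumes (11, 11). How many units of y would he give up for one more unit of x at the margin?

For CES with ρ = 2, MRS = (3/4)·(y/x)^(-1).
At (11, 11): MRS = 0.75.
The indifference curve has slope −0.75 at this bundle.

MRS = 0.75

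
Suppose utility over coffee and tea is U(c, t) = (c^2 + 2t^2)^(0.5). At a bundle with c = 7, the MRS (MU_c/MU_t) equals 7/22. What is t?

t = 11

For CES with ρ = 2, MRS = (1/2)·(t/c)^(-1).
Setting (1/2)·(t/7)^(-1) = 7/22 gives (t/7)^(-1) = 7/11, so t/7 = 11/7 and t = 11.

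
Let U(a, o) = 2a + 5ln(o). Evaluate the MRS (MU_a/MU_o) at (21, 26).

MU_a = 2, MU_o = 5/o.
MRS = 2 ÷ (5/o).
At (21, 26): MRS = 10.4.
So at (21, 26) the consumer would give up 10.4 units of o for one more unit of a.

MRS = 10.4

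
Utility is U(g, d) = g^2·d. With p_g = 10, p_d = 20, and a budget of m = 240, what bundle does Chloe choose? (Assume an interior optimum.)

MU_g = 2·g·d and MU_d = g^2.
MRS = MU_g/MU_d = (2/1)·d/g.
Tangency: set MRS = p_g/p_d = 10/20 = 0.5.
So (2/1)·d/g = 0.5, i.e. d = 0.25·g.
Substitute into the budget 10·g + 20·d = 240: 15·g = 240, so g* = 16.
Then d* = 0.25·16 = 4.

g* = 16, d* = 4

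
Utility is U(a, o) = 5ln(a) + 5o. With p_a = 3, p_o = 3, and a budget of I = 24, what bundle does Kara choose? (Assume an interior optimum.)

a* = 1, o* = 7

MU_a = 5/a, MU_o = 5.
MRS = 5/a ÷ 5.
Tangency: set MRS = p_a/p_o = 3/3 = 1.
MRS depends only on a: 1/a = 1 ⇒ a* = 1/1 = 1.
From the budget, 3·o = 24 − 3·1 = 21, so o* = 7.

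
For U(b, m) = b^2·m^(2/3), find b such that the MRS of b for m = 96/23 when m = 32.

b = 23

MU_b = 2·b·m^(2/3) and MU_m = 2/3·b^2·m^(-1/3).
MRS = MU_b/MU_m = (3)·m/b.
Substitute m = 32: MRS = 96/b. Setting 96/b = 96/23 gives b = 96/(96/23) = 23.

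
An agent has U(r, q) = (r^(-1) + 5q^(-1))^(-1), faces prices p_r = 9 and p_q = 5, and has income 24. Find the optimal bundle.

r* = 1, q* = 3

For CES with ρ = -1, MRS = (1/5)·(q/r)^2.
Tangency: set MRS = p_r/p_q = 9/5 = 1.8.
So (q/r)^2 = 9; taking the square root, q/r = 3, i.e. q = 3·r.
Substitute into the budget 9·r + 5·q = 24: 24·r = 24, so r* = 1 and q* = 3·1 = 3.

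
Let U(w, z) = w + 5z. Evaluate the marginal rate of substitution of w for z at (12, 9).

MU_w = 1, MU_z = 5, so MRS = 1/5 = 0.2 at every bundle.
At (12, 9): MRS = 0.2.
The indifference curve has slope −0.2 at this bundle.

MRS = 0.2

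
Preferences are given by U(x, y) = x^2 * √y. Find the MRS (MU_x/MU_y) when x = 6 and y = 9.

MU_x = 2·x·√y and MU_y = 0.5·x^2·y^(-0.5).
MRS = MU_x/MU_y = (4)·y/x.
At (6, 9): MRS = 6.
That is, one extra unit of x is worth 6 units of y at the margin.

MRS = 6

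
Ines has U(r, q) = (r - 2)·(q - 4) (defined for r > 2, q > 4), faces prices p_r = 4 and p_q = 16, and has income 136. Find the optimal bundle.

MU_r = (q−4), MU_q = (r−2).
MRS = (q−4)/(r−2).
Tangency: set MRS = p_r/p_q = 4/16 = 0.25.
So (q − 4)/(r − 2) = 0.25, i.e. (q − 4) = 0.25·(r − 2).
Rewrite the budget in excess-of-subsistence terms: 4·(r − 2) + 16·(q − 4) = 136 − 4·2 − 16·4 = 64.
Substituting, 8·(r − 2) = 64, so r − 2 = 8 and r* = 10.
Then q − 4 = 0.25·8 = 2, so q* = 6.

r* = 10, q* = 6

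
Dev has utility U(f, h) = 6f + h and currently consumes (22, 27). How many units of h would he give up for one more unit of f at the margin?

MRS = 6

MU_f = 6, MU_h = 1, so MRS = 6/1 = 6 at every bundle.
At (22, 27): MRS = 6.
The indifference curve has slope −6 at this bundle.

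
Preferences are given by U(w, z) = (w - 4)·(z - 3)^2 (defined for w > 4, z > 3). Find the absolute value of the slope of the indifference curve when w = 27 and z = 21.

MRS = 9/23

MU_w = (z−3)^2, MU_z = 2·(w−4)·(z−3).
MRS = (1/2)·(z−3)/(w−4).
At (27, 21): MRS = 9/23.
The indifference curve has slope −9/23 at this bundle.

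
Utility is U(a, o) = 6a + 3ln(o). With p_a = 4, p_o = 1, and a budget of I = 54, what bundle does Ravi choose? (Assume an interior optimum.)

MU_a = 6, MU_o = 3/o.
MRS = 6 ÷ (3/o).
Tangency: set MRS = p_a/p_o = 4/1 = 4.
MRS depends only on o: 2·o = 4 ⇒ o* = 4/2 = 2.
From the budget, 4·a = 54 − 1·2 = 52, so a* = 13.

a* = 13, o* = 2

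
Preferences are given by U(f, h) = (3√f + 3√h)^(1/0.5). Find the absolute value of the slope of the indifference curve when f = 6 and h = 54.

MRS = 3

For CES with ρ = 0.5, MRS = √(h/f).
At (6, 54): MRS = 3.
The indifference curve has slope −3 at this bundle.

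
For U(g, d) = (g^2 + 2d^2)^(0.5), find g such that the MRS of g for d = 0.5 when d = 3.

g = 3

For CES with ρ = 2, MRS = (1/2)·(d/g)^(-1).
Setting (1/2)·(3/g)^(-1) = 0.5 gives (3/g)^(-1) = 1, so 3/g = 1 and g = 3.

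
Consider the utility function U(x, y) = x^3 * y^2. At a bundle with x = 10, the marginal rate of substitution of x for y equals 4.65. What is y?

y = 31

MU_x = 3·x^2·y^2 and MU_y = 2·x^3·y.
MRS = MU_x/MU_y = (3/2)·y/x.
Substitute x = 10: MRS = y/(20/3). Setting y/(20/3) = 4.65 gives y = 4.65·(20/3) = 31.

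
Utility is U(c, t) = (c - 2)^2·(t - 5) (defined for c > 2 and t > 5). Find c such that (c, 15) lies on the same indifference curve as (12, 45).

c = 22

U(12, 45) = 4000.
Set U(c, 15) = 4000 and solve.
With t = 15: (15 − 5) = 10, so (c − 2)^2 = 4000/10 = 400.
Taking the square root (with c > 2): c − 2 = 20, so c = 22.
Check: U(22, 15) = 4000.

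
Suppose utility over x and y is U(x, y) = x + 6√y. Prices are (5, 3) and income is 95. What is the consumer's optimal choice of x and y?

MU_x = 1, MU_y = 6/(2√y).
MRS = 1 ÷ (6/(2√y)).
Tangency: set MRS = p_x/p_y = 5/3.
MRS depends only on y: (1/3)·√y = 5/3 ⇒ √y = (5/3)/(1/3) = 5 ⇒ y* = 25.
From the budget, 5·x = 95 − 3·25 = 20, so x* = 4.

x* = 4, y* = 25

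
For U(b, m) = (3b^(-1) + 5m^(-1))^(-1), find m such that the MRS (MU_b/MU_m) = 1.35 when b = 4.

For CES with ρ = -1, MRS = (3/5)·(m/b)^2.
Setting (3/5)·(m/4)^2 = 1.35 gives (m/4)^2 = 2.25, so m/4 = 1.5 and m = 6.

m = 6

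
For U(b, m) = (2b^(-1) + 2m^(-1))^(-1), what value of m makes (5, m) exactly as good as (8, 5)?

m = 8

U depends on (b, m) only through S = 2b^(-1) + 2m^(-1), so equal utility means equal S. At (8, 5): S = 0.65.
With b = 5: 2·5^(-1) = 0.4, so 2m^(-1) = 0.65 − 0.4 = 0.25, i.e. m^(-1) = 0.125.
Hence m = 1/0.125 = 8.
Check: U(5, 8) = 1.5385.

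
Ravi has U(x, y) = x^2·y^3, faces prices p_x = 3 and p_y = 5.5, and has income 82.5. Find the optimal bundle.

MU_x = 2·x·y^3 and MU_y = 3·x^2·y^2.
MRS = MU_x/MU_y = (2/3)·y/x.
Tangency: set MRS = p_x/p_y = 3/5.5 = 6/11.
So (2/3)·y/x = 6/11, i.e. y = (9/11)·x.
Substitute into the budget 3·x + 5.5·y = 82.5: 7.5·x = 82.5, so x* = 11.
Then y* = (9/11)·11 = 9.

x* = 11, y* = 9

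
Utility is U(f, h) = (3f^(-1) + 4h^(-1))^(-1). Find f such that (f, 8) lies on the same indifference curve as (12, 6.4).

U depends on (f, h) only through S = 3f^(-1) + 4h^(-1), so equal utility means equal S. At (12, 6.4): S = 0.875.
With h = 8: 4·8^(-1) = 0.5, so 3f^(-1) = 0.875 − 0.5 = 0.375, i.e. f^(-1) = 0.125.
Hence f = 1/0.125 = 8.
Check: U(8, 8) = 1.1429.

f = 8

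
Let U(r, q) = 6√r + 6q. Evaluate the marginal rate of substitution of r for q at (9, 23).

MRS = 1/6

MU_r = 6/(2√r), MU_q = 6.
MRS = 6/(2√r) ÷ 6.
At (9, 23): MRS = 1/6.
The indifference curve has slope −1/6 at this bundle.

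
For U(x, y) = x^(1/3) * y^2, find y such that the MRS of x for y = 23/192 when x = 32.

MU_x = 1/3·x^(-2/3)·y^2 and MU_y = 2·x^(1/3)·y.
MRS = MU_x/MU_y = (1/6)·y/x.
Substitute x = 32: MRS = y/192. Setting y/192 = 23/192 gives y = (23/192)·192 = 23.

y = 23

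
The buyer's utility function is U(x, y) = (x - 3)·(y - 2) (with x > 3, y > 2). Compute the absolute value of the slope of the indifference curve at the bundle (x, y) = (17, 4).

MRS = 1/7

MU_x = (y−2), MU_y = (x−3).
MRS = (y−2)/(x−3).
At (17, 4): MRS = 1/7.
That is, one extra unit of x is worth 1/7 units of y at the margin.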